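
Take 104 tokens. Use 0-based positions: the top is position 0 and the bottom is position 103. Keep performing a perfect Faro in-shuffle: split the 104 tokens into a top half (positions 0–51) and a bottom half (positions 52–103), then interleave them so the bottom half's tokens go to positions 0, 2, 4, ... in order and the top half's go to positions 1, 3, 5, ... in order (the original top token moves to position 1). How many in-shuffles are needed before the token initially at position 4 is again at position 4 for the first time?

Follow position 4 under repeated in-shuffles:
4 → 9 → 19 → 39 → 79 → 54 → 4
It first returns after 6 in-shuffles.

6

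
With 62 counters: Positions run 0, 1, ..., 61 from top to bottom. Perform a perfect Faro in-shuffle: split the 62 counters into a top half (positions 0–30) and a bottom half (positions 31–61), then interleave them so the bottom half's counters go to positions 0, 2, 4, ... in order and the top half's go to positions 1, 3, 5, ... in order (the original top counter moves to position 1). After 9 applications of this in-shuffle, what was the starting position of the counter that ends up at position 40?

Work backwards from position 40, undoing one in-shuffle at a time:
40 ← 51 ← 25 ← 12 ← 37 ← 18 ← 40 ← 51 ← 25 ← 12
So the counter now at position 40 started at position 12.

12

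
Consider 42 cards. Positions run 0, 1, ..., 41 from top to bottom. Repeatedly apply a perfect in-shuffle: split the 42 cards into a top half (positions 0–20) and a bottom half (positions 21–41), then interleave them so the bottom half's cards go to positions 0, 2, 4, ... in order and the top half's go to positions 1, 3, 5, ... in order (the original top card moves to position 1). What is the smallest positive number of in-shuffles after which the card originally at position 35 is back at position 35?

14

Follow position 35 under repeated in-shuffles:
35 → 28 → 14 → 29 → 16 → 33 → 24 → 6 → 13 → 27 → 12 → 25 → 8 → 17 → 35
It first returns after 14 in-shuffles.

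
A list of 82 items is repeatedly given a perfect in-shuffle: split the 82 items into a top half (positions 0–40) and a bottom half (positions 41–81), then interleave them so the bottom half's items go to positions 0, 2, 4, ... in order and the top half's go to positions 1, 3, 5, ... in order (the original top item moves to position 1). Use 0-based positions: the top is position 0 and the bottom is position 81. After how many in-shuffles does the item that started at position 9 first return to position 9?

82

Follow position 9 under repeated in-shuffles:
9 → 19 → 39 → 79 → 76 → 70 → 58 → 34 → ... → 9 (length 82)
It first returns after 82 in-shuffles.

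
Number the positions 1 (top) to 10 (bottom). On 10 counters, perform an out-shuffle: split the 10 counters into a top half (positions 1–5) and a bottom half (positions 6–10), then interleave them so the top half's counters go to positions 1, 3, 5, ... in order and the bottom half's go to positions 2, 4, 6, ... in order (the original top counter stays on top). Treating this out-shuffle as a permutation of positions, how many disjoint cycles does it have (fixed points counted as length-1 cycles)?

Trace each unvisited position around until it returns:
(1) (2 3 5 9 8 6) (4 7) (10)
4 cycles in total.

4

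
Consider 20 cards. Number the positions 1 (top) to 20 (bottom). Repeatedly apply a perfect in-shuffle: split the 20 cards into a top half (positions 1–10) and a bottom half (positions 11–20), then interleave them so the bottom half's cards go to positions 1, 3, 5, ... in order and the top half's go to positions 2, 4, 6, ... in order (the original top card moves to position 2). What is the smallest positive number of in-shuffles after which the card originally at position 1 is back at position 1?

6

Follow position 1 under repeated in-shuffles:
1 → 2 → 4 → 8 → 16 → 11 → 1
It first returns after 6 in-shuffles.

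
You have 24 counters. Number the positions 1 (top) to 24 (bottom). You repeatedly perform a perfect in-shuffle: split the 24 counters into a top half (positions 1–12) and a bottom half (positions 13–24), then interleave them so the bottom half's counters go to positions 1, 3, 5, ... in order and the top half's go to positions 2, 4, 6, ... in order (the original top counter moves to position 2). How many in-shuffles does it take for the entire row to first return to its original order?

20

The in-shuffle permutes the 24 positions with cycle lengths [4, 20].
Every counter is home exactly when every cycle has completed a whole number of laps, i.e. after lcm(4, 20) = 20 in-shuffles.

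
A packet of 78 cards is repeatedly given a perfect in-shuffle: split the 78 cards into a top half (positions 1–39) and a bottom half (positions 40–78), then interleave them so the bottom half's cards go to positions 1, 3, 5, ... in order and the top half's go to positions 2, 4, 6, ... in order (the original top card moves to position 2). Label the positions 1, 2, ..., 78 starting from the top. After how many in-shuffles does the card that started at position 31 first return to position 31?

Follow position 31 under repeated in-shuffles:
31 → 62 → 45 → 11 → 22 → 44 → 9 → 18 → ... → 31 (length 39)
It first returns after 39 in-shuffles.

39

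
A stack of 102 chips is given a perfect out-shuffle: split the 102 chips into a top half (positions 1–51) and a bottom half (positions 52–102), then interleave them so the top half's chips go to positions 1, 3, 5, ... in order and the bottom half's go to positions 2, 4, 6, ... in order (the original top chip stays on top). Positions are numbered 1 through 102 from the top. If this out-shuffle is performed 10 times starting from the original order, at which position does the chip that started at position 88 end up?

7

Track the chip's position through each out-shuffle:
88 → 74 → 46 → 91 → 80 → 58 → 14 → 27 → 53 → 4 → 7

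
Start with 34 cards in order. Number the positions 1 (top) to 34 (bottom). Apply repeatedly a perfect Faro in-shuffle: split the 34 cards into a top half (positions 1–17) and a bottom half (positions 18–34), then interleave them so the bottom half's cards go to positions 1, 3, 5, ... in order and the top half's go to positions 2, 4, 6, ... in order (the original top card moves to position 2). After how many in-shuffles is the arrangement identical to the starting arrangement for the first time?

The in-shuffle permutes the 34 positions with cycle lengths [3, 3, 4, 12, 12].
Every card is home exactly when every cycle has completed a whole number of laps, i.e. after lcm(3, 4, 12) = 12 in-shuffles.

12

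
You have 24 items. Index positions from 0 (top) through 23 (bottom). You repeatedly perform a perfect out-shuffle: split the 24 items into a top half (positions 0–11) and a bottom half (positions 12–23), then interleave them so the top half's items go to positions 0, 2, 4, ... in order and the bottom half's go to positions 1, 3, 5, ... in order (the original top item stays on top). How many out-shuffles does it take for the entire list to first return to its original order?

11

The out-shuffle permutes the 24 positions with cycle lengths [1, 1, 11, 11].
Every item is home exactly when every cycle has completed a whole number of laps, i.e. after lcm(1, 11) = 11 out-shuffles.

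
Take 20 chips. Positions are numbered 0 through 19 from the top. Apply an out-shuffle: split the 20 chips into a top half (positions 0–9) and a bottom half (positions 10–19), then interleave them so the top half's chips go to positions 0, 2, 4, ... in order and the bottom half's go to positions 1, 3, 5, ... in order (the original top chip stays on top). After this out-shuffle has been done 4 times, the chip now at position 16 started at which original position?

Work backwards from position 16, undoing one out-shuffle at a time:
16 ← 8 ← 4 ← 2 ← 1
So the chip now at position 16 started at position 1.

1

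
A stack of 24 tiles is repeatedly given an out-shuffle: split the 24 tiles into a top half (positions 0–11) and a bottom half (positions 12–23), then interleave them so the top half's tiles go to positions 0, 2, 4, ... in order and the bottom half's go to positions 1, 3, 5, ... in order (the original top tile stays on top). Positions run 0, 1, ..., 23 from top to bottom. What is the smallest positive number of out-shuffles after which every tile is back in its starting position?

11

The out-shuffle permutes the 24 positions with cycle lengths [1, 1, 11, 11].
Every tile is home exactly when every cycle has completed a whole number of laps, i.e. after lcm(1, 11) = 11 out-shuffles.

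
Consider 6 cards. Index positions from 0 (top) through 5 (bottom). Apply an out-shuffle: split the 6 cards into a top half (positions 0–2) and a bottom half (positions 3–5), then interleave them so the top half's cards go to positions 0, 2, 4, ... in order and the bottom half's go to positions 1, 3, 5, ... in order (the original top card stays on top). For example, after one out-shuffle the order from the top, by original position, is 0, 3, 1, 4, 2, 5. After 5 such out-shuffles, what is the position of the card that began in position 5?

Position 5 is a fixed point of every out-shuffle, so the card never moves.

5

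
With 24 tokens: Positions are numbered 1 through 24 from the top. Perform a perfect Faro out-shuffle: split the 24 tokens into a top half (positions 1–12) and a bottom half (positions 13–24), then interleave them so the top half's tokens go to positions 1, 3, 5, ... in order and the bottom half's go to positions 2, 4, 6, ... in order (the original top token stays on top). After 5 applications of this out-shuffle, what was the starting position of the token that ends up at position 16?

Work backwards from position 16, undoing one out-shuffle at a time:
16 ← 20 ← 22 ← 23 ← 12 ← 18
So the token now at position 16 started at position 18.

18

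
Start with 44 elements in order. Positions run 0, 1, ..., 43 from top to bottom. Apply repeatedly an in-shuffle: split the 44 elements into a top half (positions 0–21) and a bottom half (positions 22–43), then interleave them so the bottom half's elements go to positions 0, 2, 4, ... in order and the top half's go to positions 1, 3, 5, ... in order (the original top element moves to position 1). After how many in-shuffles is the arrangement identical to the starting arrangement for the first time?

12

The in-shuffle permutes the 44 positions with cycle lengths [2, 4, 4, 4, 6, 12, 12].
Every element is home exactly when every cycle has completed a whole number of laps, i.e. after lcm(2, 4, 6, 12) = 12 in-shuffles.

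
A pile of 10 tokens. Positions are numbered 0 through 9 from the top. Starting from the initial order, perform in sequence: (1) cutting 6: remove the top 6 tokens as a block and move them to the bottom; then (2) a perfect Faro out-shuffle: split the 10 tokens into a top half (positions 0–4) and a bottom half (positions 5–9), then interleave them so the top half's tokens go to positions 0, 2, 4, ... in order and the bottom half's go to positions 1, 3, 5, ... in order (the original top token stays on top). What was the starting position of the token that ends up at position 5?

Undo the operations in reverse order, starting from position 5:
  undo op 2 (out-shuffle, from bottom half): 5 ← 7
  undo op 1 (cut 6): 7 ← 3
So the token at position 5 came from original position 3.

3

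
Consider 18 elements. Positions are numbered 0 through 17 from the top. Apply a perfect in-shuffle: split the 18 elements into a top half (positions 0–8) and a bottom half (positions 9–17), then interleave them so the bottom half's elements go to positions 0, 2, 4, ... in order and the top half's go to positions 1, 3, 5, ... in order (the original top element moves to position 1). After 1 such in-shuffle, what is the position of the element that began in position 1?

3

Track the element's position through each in-shuffle:
1 → 3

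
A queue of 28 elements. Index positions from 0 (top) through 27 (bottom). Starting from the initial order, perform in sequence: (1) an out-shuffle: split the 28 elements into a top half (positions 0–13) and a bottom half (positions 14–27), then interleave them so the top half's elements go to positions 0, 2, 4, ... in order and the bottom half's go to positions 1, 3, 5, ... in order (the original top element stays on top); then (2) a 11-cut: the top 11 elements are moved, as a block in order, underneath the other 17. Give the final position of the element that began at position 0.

Track the element from position 0 forward through each operation:
  after op 1 (out-shuffle): 0 → 0
  after op 2 (cut 11): 0 → 17

17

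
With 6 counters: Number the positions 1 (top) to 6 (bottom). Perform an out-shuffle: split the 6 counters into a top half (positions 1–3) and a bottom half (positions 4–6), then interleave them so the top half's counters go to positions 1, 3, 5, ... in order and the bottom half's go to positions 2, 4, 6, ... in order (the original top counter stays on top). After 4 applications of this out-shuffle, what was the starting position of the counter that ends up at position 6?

Work backwards from position 6, undoing one out-shuffle at a time:
6 ← 6 ← 6 ← 6 ← 6
So the counter now at position 6 started at position 6.

6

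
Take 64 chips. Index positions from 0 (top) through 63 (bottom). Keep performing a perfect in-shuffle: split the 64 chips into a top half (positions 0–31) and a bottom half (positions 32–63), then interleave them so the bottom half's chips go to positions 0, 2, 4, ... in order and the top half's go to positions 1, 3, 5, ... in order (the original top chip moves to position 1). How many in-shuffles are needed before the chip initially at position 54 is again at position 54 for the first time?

Follow position 54 under repeated in-shuffles:
54 → 44 → 24 → 49 → 34 → 4 → 9 → 19 → 39 → 14 → 29 → 59 → 54
It first returns after 12 in-shuffles.

12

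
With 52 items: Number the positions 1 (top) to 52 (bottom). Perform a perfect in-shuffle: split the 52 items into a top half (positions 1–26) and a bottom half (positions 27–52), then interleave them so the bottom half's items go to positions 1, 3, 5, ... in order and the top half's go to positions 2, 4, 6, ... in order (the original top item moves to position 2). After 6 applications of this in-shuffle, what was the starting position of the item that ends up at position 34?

Work backwards from position 34, undoing one in-shuffle at a time:
34 ← 17 ← 35 ← 44 ← 22 ← 11 ← 32
So the item now at position 34 started at position 32.

32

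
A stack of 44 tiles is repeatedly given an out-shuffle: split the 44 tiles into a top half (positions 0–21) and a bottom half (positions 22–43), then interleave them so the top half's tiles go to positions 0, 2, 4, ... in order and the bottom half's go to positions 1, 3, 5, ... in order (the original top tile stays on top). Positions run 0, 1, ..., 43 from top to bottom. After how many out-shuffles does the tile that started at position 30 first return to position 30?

14

Follow position 30 under repeated out-shuffles:
30 → 17 → 34 → 25 → 7 → 14 → 28 → 13 → 26 → 9 → 18 → 36 → 29 → 15 → 30
It first returns after 14 out-shuffles.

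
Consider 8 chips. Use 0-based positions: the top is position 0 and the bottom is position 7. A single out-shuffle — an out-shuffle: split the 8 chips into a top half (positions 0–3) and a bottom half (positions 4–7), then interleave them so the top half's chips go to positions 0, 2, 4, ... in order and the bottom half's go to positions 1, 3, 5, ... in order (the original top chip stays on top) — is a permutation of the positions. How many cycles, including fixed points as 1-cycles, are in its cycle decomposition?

4

Trace each unvisited position around until it returns:
(0) (1 2 4) (3 6 5) (7)
4 cycles in total.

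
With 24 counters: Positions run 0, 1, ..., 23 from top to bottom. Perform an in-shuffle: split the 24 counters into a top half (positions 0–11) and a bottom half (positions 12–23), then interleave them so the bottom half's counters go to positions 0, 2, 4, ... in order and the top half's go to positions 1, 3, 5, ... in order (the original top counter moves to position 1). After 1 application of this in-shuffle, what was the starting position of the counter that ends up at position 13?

Work backwards from position 13, undoing one in-shuffle at a time:
13 ← 6
So the counter now at position 13 started at position 6.

6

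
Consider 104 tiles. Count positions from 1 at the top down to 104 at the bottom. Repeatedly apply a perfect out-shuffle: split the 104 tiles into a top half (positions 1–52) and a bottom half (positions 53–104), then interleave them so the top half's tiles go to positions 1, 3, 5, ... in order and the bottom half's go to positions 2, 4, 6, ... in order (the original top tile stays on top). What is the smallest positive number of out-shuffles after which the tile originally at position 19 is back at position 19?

51

Follow position 19 under repeated out-shuffles:
19 → 37 → 73 → 42 → 83 → 62 → 20 → 39 → ... → 19 (length 51)
It first returns after 51 out-shuffles.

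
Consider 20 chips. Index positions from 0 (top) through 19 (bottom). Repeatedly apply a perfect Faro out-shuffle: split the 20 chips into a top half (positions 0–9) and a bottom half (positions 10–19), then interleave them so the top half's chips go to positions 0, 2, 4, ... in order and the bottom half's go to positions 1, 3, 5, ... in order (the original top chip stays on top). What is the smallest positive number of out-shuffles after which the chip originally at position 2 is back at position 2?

Follow position 2 under repeated out-shuffles:
2 → 4 → 8 → 16 → 13 → 7 → 14 → 9 → 18 → 17 → 15 → 11 → 3 → 6 → 12 → 5 → 10 → 1 → 2
It first returns after 18 out-shuffles.

18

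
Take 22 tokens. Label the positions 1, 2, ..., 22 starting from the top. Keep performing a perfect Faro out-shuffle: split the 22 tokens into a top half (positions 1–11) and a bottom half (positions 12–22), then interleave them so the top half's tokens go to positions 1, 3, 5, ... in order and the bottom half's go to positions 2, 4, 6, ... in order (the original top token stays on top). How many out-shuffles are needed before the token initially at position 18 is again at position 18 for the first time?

Follow position 18 under repeated out-shuffles:
18 → 14 → 6 → 11 → 21 → 20 → 18
It first returns after 6 out-shuffles.

6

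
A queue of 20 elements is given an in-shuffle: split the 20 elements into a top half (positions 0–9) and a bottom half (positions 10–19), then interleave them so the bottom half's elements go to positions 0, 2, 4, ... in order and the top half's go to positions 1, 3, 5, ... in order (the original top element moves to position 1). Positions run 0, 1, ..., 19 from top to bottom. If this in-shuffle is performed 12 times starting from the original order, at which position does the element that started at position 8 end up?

8

Track the element's position through each in-shuffle:
8 → 17 → 14 → 8 → 17 → 14 → 8 → 17 → 14 → 8 → 17 → 14 → 8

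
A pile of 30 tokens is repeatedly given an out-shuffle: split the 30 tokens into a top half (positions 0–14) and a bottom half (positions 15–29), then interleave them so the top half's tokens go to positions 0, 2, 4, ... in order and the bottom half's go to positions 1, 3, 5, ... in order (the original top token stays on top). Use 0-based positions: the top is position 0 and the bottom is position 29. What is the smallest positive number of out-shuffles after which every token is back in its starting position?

28

The out-shuffle permutes the 30 positions with cycle lengths [1, 1, 28].
Every token is home exactly when every cycle has completed a whole number of laps, i.e. after lcm(1, 28) = 28 out-shuffles.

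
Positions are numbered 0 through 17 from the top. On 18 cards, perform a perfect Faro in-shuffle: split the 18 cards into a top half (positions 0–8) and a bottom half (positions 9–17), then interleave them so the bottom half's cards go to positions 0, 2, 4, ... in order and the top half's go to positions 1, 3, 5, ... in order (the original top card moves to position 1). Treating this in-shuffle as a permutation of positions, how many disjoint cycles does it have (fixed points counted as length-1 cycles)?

1

Trace each unvisited position around until it returns:
(0 1 3 7 15 12 ... len 18)
1 cycle in total.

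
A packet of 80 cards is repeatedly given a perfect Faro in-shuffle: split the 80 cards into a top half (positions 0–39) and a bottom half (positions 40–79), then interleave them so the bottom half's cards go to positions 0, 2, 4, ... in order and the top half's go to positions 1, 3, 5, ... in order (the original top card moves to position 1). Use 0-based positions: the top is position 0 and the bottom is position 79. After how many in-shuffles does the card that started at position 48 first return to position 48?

54

Follow position 48 under repeated in-shuffles:
48 → 16 → 33 → 67 → 54 → 28 → 57 → 34 → ... → 48 (length 54)
It first returns after 54 in-shuffles.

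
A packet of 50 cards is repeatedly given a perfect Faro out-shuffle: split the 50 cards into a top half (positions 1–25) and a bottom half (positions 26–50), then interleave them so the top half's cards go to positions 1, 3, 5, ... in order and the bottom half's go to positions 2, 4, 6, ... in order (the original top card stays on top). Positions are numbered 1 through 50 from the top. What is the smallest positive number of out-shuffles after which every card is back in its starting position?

21

The out-shuffle permutes the 50 positions with cycle lengths [1, 1, 3, 3, 21, 21].
Every card is home exactly when every cycle has completed a whole number of laps, i.e. after lcm(1, 3, 21) = 21 out-shuffles.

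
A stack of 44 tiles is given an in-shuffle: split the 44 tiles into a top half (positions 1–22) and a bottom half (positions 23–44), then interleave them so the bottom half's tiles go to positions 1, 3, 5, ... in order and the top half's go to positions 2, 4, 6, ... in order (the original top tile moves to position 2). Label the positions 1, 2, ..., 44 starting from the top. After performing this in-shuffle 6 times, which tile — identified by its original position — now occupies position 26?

Work backwards from position 26, undoing one in-shuffle at a time:
26 ← 13 ← 29 ← 37 ← 41 ← 43 ← 44
So the tile now at position 26 started at position 44.

44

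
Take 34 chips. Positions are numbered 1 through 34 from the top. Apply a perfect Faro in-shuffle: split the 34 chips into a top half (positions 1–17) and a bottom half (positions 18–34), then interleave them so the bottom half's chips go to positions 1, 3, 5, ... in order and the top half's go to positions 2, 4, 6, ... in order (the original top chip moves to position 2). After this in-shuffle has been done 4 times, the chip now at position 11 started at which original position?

Work backwards from position 11, undoing one in-shuffle at a time:
11 ← 23 ← 29 ← 32 ← 16
So the chip now at position 11 started at position 16.

16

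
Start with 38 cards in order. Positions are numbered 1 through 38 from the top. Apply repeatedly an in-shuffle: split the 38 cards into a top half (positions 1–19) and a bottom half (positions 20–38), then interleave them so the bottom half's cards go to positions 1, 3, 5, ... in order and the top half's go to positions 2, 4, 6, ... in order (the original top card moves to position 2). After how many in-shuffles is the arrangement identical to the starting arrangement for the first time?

12

The in-shuffle permutes the 38 positions with cycle lengths [2, 12, 12, 12].
Every card is home exactly when every cycle has completed a whole number of laps, i.e. after lcm(2, 12) = 12 in-shuffles.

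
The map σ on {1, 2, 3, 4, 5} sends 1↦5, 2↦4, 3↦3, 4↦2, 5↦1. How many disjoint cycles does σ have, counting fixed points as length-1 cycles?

3

Cycle decomposition: (1 5) (2 4) (3).
3 cycles.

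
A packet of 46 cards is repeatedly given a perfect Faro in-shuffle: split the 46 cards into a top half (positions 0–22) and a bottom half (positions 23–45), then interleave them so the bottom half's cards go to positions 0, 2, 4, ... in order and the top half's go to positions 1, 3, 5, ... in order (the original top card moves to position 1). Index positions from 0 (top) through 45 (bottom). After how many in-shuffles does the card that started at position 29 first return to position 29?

23

Follow position 29 under repeated in-shuffles:
29 → 12 → 25 → 4 → 9 → 19 → 39 → 32 → ... → 29 (length 23)
It first returns after 23 in-shuffles.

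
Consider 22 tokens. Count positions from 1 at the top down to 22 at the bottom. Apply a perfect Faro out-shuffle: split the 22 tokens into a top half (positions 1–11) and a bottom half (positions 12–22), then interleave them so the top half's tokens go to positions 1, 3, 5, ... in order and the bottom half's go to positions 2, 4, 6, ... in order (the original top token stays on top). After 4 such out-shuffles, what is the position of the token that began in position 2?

Track the token's position through each out-shuffle:
2 → 3 → 5 → 9 → 17

17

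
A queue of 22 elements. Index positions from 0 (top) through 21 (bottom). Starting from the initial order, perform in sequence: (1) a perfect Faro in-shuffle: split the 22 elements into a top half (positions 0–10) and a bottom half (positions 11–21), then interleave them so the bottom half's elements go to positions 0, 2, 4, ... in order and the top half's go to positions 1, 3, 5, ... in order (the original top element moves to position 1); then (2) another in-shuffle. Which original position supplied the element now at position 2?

17

Undo the operations in reverse order, starting from position 2:
  undo op 2 (in-shuffle, from bottom half): 2 ← 12
  undo op 1 (in-shuffle, from bottom half): 12 ← 17
So the element at position 2 came from original position 17.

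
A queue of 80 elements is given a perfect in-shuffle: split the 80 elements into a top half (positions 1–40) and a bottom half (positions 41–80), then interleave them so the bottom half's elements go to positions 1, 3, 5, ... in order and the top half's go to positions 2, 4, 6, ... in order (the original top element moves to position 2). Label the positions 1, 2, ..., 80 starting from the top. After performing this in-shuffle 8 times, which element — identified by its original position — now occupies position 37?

34

Work backwards from position 37, undoing one in-shuffle at a time:
37 ← 59 ← 70 ← 35 ← 58 ← 29 ← 55 ← 68 ← 34
So the element now at position 37 started at position 34.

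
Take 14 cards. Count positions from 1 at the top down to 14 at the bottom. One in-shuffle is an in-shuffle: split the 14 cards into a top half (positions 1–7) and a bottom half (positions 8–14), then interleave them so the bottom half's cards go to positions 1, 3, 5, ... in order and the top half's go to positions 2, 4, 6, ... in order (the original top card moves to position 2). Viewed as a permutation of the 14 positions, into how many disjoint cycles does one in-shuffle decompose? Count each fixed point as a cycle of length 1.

4

Trace each unvisited position around until it returns:
(1 2 4 8) (3 6 12 9) (5 10) (7 14 13 11)
4 cycles in total.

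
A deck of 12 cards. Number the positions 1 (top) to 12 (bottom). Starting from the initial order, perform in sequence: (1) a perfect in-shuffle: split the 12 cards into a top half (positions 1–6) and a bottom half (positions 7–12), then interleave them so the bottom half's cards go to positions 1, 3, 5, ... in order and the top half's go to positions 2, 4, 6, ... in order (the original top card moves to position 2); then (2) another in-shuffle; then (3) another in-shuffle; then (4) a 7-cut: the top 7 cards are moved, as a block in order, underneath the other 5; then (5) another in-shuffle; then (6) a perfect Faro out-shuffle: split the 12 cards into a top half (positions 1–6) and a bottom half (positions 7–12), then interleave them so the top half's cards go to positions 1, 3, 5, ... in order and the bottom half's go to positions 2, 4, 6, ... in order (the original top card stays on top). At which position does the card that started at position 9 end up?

Track the card from position 9 forward through each operation:
  after op 1 (in-shuffle): 9 → 5
  after op 2 (in-shuffle): 5 → 10
  after op 3 (in-shuffle): 10 → 7
  after op 4 (cut 7): 7 → 12
  after op 5 (in-shuffle): 12 → 11
  after op 6 (out-shuffle): 11 → 10

10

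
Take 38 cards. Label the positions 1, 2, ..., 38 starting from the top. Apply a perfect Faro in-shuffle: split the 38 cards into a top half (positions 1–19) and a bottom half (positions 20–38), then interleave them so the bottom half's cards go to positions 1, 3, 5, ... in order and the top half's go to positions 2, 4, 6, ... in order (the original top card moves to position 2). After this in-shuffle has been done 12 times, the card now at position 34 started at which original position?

Work backwards from position 34, undoing one in-shuffle at a time:
34 ← 17 ← 28 ← 14 ← 7 ← 23 ← 31 ← 35 ← 37 ← 38 ← 19 ← 29 ← 34
So the card now at position 34 started at position 34.

34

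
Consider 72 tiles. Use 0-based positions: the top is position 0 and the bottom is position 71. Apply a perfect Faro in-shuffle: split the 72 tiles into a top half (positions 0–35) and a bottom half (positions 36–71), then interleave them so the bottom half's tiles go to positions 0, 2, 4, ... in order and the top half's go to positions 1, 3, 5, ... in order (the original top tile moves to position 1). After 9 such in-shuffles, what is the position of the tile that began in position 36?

36

Track the tile's position through each in-shuffle:
36 → 0 → 1 → 3 → 7 → 15 → 31 → 63 → 54 → 36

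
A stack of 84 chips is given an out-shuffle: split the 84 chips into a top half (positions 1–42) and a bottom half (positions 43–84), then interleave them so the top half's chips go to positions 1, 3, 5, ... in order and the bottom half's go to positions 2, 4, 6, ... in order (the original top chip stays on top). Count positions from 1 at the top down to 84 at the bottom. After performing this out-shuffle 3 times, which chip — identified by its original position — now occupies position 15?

65

Work backwards from position 15, undoing one out-shuffle at a time:
15 ← 8 ← 46 ← 65
So the chip now at position 15 started at position 65.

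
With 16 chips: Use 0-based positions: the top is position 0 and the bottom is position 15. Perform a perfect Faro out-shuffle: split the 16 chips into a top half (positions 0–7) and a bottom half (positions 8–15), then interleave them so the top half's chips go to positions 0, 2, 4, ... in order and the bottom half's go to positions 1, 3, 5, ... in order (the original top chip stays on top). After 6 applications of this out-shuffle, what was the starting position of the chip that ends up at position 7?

Work backwards from position 7, undoing one out-shuffle at a time:
7 ← 11 ← 13 ← 14 ← 7 ← 11 ← 13
So the chip now at position 7 started at position 13.

13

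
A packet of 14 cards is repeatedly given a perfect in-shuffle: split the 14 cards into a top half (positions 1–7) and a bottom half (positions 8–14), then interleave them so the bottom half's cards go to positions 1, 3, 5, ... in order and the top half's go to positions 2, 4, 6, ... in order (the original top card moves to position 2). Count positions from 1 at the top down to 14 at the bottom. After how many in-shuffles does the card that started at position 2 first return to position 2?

Follow position 2 under repeated in-shuffles:
2 → 4 → 8 → 1 → 2
It first returns after 4 in-shuffles.

4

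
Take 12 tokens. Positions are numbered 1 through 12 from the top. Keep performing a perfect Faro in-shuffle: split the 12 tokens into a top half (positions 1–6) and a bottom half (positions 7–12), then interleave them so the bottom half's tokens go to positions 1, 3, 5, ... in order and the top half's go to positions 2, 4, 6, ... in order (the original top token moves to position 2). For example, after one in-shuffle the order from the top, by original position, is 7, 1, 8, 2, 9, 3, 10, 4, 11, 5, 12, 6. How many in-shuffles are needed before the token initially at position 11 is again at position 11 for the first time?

12

Follow position 11 under repeated in-shuffles:
11 → 9 → 5 → 10 → 7 → 1 → 2 → 4 → 8 → 3 → 6 → 12 → 11
It first returns after 12 in-shuffles.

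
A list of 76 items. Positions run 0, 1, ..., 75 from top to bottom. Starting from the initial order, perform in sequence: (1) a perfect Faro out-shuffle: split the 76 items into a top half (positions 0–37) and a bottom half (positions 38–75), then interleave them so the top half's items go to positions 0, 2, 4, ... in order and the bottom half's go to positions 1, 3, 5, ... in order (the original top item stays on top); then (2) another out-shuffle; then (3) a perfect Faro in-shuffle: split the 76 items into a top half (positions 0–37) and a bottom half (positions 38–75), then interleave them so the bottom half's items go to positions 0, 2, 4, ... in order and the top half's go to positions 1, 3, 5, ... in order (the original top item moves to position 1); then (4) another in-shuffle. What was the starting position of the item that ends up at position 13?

Undo the operations in reverse order, starting from position 13:
  undo op 4 (in-shuffle, from top half): 13 ← 6
  undo op 3 (in-shuffle, from bottom half): 6 ← 41
  undo op 2 (out-shuffle, from bottom half): 41 ← 58
  undo op 1 (out-shuffle, from top half): 58 ← 29
So the item at position 13 came from original position 29.

29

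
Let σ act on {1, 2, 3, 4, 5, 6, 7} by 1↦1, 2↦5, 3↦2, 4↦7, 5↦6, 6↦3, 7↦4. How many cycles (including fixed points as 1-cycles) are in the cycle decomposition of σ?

Cycle decomposition: (1) (2 5 6 3) (4 7).
3 cycles.

3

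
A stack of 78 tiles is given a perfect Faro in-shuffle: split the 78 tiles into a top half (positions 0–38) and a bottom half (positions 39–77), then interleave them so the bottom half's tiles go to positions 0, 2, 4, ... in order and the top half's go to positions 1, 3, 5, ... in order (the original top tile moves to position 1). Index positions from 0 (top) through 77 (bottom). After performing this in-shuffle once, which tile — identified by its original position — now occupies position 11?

Work backwards from position 11, undoing one in-shuffle at a time:
11 ← 5
So the tile now at position 11 started at position 5.

5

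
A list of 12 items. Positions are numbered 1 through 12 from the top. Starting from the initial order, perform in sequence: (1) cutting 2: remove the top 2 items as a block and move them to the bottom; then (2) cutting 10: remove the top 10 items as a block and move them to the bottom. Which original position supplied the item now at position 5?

5

Undo the operations in reverse order, starting from position 5:
  undo op 2 (cut 10): 5 ← 3
  undo op 1 (cut 2): 3 ← 5
So the item at position 5 came from original position 5.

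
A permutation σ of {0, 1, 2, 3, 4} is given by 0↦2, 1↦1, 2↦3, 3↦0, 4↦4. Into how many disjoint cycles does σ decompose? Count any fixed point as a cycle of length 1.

Cycle decomposition: (0 2 3) (1) (4).
3 cycles.

3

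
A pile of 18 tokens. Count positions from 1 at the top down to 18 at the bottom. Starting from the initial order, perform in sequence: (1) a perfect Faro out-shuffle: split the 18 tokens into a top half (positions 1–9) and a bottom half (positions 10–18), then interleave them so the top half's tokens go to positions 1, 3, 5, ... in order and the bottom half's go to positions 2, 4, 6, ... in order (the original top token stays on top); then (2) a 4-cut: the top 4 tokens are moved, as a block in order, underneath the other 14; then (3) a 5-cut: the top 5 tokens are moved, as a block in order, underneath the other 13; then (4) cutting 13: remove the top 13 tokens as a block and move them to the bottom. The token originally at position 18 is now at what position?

Track the token from position 18 forward through each operation:
  after op 1 (out-shuffle): 18 → 18
  after op 2 (cut 4): 18 → 14
  after op 3 (cut 5): 14 → 9
  after op 4 (cut 13): 9 → 14

14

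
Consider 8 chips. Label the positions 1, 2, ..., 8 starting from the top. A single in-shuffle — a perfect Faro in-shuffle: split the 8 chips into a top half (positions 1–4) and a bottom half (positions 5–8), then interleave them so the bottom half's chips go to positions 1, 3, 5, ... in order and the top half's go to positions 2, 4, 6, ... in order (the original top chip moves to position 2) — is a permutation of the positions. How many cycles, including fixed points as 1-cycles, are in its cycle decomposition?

2

Trace each unvisited position around until it returns:
(1 2 4 8 7 5) (3 6)
2 cycles in total.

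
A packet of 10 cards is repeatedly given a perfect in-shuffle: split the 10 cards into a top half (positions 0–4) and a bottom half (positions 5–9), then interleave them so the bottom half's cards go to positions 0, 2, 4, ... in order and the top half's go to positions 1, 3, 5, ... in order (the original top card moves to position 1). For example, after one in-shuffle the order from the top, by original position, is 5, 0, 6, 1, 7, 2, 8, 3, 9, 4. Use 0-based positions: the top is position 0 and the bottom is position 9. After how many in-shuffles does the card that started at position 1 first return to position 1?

10

Follow position 1 under repeated in-shuffles:
1 → 3 → 7 → 4 → 9 → 8 → 6 → 2 → 5 → 0 → 1
It first returns after 10 in-shuffles.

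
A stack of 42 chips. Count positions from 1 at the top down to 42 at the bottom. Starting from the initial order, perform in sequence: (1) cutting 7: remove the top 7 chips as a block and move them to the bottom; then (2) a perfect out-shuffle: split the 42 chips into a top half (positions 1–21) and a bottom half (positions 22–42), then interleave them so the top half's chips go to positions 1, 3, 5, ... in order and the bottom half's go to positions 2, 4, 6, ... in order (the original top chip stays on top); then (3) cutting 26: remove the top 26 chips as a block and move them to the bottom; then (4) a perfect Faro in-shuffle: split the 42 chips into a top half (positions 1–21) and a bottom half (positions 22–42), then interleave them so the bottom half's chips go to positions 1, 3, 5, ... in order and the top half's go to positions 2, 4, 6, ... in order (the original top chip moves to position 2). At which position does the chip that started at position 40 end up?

Track the chip from position 40 forward through each operation:
  after op 1 (cut 7): 40 → 33
  after op 2 (out-shuffle): 33 → 24
  after op 3 (cut 26): 24 → 40
  after op 4 (in-shuffle): 40 → 37

37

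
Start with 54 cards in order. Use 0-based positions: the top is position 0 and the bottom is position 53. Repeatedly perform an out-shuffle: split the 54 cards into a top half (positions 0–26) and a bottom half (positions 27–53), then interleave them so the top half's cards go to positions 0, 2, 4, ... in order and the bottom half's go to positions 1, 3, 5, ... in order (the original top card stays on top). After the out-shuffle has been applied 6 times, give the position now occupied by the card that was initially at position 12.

Track the card's position through each out-shuffle:
12 → 24 → 48 → 43 → 33 → 13 → 26

26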